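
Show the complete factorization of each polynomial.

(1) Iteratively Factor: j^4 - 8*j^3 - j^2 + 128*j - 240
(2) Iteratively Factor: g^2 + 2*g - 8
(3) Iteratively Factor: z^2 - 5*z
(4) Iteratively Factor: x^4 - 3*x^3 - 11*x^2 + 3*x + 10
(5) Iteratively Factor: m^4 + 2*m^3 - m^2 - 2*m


(1) = (j + 4)*(j^3 - 12*j^2 + 47*j - 60) = (j - 4)*(j + 4)*(j^2 - 8*j + 15) = (j - 5)*(j - 4)*(j + 4)*(j - 3)
(2) = (g + 4)*(g - 2)
(3) = (z)*(z - 5)
(4) = (x + 2)*(x^3 - 5*x^2 - x + 5) = (x + 1)*(x + 2)*(x^2 - 6*x + 5) = (x - 1)*(x + 1)*(x + 2)*(x - 5)
(5) = (m + 2)*(m^3 - m) = (m - 1)*(m + 2)*(m^2 + m) = (m - 1)*(m + 1)*(m + 2)*(m)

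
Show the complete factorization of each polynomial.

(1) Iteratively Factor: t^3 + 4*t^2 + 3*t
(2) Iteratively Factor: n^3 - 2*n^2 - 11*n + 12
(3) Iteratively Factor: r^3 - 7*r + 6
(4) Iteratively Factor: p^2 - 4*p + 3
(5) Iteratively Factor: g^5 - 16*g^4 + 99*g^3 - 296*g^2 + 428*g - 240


(1) = (t + 1)*(t^2 + 3*t) = t*(t + 1)*(t + 3)
(2) = (n - 1)*(n^2 - n - 12) = (n - 1)*(n + 3)*(n - 4)
(3) = (r - 1)*(r^2 + r - 6) = (r - 2)*(r - 1)*(r + 3)
(4) = (p - 1)*(p - 3)
(5) = (g - 4)*(g^4 - 12*g^3 + 51*g^2 - 92*g + 60) = (g - 4)*(g - 2)*(g^3 - 10*g^2 + 31*g - 30) = (g - 4)*(g - 2)^2*(g^2 - 8*g + 15) = (g - 4)*(g - 3)*(g - 2)^2*(g - 5)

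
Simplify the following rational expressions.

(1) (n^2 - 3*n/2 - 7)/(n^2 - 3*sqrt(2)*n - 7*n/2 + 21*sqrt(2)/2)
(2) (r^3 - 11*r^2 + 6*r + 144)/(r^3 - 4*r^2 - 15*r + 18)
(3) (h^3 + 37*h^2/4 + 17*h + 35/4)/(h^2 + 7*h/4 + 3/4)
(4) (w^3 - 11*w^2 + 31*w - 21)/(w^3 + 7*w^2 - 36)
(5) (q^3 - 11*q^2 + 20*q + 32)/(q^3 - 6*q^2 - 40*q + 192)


(1) = (4*n + 8)/(4*n - 12*sqrt(2))
(2) = (r - 8)/(r - 1)
(3) = (4*h^2 + 33*h + 35)/(4*h + 3)
(4) = (w^3 - 11*w^2 + 31*w - 21)/(w^3 + 7*w^2 - 36)
(5) = (q + 1)/(q + 6)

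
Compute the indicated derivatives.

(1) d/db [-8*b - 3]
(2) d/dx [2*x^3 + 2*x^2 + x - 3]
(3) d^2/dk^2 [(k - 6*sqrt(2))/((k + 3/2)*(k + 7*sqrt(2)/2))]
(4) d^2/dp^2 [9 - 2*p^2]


(1) = -8
(2) = 6*x^2 + 4*x + 1
(3) = 16*(2*(k - 6*sqrt(2))*(2*k + 3)^2 + 2*(k - 6*sqrt(2))*(2*k + 3)*(2*k + 7*sqrt(2)) + 2*(k - 6*sqrt(2))*(2*k + 7*sqrt(2))^2 - (2*k + 3)^2*(2*k + 7*sqrt(2)) - (2*k + 3)*(2*k + 7*sqrt(2))^2)/((2*k + 3)^3*(2*k + 7*sqrt(2))^3)
(4) = -4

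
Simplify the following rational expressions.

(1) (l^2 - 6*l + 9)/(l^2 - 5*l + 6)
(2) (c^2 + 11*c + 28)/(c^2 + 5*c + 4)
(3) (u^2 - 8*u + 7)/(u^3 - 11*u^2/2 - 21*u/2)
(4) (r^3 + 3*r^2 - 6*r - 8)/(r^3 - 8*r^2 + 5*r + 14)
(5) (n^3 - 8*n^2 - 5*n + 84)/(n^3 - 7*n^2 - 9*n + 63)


(1) = (l - 3)/(l - 2)
(2) = (c + 7)/(c + 1)
(3) = (2*u - 2)/(2*u^2 + 3*u)
(4) = (r + 4)/(r - 7)
(5) = (n - 4)/(n - 3)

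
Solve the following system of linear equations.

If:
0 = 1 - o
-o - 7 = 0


Then:
No Solution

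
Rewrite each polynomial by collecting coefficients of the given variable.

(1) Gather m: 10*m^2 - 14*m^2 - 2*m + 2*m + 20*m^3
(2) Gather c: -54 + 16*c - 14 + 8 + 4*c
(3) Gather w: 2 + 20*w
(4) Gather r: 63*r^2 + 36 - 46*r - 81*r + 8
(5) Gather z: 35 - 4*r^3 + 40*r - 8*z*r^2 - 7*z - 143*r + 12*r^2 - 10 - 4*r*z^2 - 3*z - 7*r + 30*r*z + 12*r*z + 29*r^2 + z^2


(1) = 20*m^3 - 4*m^2
(2) = 20*c - 60
(3) = 20*w + 2
(4) = 63*r^2 - 127*r + 44
(5) = -4*r^3 + 41*r^2 - 110*r + z^2*(1 - 4*r) + z*(-8*r^2 + 42*r - 10) + 25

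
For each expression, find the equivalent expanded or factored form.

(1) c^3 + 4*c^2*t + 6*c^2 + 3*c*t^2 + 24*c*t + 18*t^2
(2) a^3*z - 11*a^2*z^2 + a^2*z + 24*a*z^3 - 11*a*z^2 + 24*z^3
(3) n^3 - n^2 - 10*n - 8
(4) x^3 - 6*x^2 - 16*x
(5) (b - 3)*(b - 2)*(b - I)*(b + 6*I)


(1) = (c + 6)*(c + t)*(c + 3*t)
(2) = (a - 8*z)*(a - 3*z)*(a*z + z)
(3) = (n - 4)*(n + 1)*(n + 2)
(4) = x*(x - 8)*(x + 2)
(5) = b^4 - 5*b^3 + 5*I*b^3 + 12*b^2 - 25*I*b^2 - 30*b + 30*I*b + 36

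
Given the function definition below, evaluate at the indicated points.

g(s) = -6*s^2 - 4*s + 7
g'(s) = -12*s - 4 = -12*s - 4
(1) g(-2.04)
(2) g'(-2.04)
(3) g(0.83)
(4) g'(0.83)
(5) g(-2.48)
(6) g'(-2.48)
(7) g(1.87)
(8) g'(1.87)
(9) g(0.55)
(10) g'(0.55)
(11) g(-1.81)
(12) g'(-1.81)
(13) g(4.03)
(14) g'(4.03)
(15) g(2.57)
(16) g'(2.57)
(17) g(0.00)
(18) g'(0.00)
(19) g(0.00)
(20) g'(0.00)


(1) = -9.81
(2) = 20.48
(3) = -0.45
(4) = -13.96
(5) = -19.98
(6) = 25.76
(7) = -21.46
(8) = -26.44
(9) = 2.98
(10) = -10.60
(11) = -5.42
(12) = 17.72
(13) = -106.57
(14) = -52.36
(15) = -42.91
(16) = -34.84
(17) = 7.00
(18) = -4.00
(19) = 7.00
(20) = -4.00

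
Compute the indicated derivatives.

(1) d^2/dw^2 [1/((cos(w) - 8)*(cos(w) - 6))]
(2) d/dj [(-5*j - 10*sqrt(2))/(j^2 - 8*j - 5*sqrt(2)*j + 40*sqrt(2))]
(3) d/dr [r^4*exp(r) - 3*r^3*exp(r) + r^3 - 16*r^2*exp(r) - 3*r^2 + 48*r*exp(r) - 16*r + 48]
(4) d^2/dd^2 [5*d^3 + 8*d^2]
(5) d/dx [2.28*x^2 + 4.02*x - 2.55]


(1) = (-4*sin(w)^4 + 6*sin(w)^2 - 1449*cos(w)/2 + 21*cos(3*w)/2 + 294)/((cos(w) - 8)^3*(cos(w) - 6)^3)
(2) = 5*(-j^2 + 5*sqrt(2)*j + 8*j - (j + 2*sqrt(2))*(-2*j + 5*sqrt(2) + 8) - 40*sqrt(2))/(j^2 - 8*j - 5*sqrt(2)*j + 40*sqrt(2))^2
(3) = r^4*exp(r) + r^3*exp(r) - 25*r^2*exp(r) + 3*r^2 + 16*r*exp(r) - 6*r + 48*exp(r) - 16
(4) = 30*d + 16
(5) = 4.56*x + 4.02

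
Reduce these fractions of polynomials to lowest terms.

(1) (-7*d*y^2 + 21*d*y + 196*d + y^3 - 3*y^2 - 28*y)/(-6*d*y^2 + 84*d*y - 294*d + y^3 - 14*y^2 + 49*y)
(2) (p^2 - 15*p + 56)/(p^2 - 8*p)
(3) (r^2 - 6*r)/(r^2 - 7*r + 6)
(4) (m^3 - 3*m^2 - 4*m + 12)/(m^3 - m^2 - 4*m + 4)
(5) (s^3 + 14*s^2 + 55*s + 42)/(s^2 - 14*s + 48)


(1) = (-7*d*y - 28*d + y^2 + 4*y)/(-6*d*y + 42*d + y^2 - 7*y)
(2) = (p - 7)/p
(3) = r/(r - 1)
(4) = (m - 3)/(m - 1)
(5) = (s^3 + 14*s^2 + 55*s + 42)/(s^2 - 14*s + 48)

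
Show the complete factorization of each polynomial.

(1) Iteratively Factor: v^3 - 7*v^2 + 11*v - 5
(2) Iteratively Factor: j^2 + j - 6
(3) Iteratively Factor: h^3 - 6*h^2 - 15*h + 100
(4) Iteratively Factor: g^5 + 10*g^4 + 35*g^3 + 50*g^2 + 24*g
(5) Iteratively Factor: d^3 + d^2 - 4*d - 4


(1) = (v - 1)*(v^2 - 6*v + 5) = (v - 5)*(v - 1)*(v - 1)
(2) = (j - 2)*(j + 3)
(3) = (h - 5)*(h^2 - h - 20) = (h - 5)^2*(h + 4)
(4) = (g + 3)*(g^4 + 7*g^3 + 14*g^2 + 8*g) = (g + 2)*(g + 3)*(g^3 + 5*g^2 + 4*g) = (g + 1)*(g + 2)*(g + 3)*(g^2 + 4*g) = g*(g + 1)*(g + 2)*(g + 3)*(g + 4)
(5) = (d + 1)*(d^2 - 4) = (d + 1)*(d + 2)*(d - 2)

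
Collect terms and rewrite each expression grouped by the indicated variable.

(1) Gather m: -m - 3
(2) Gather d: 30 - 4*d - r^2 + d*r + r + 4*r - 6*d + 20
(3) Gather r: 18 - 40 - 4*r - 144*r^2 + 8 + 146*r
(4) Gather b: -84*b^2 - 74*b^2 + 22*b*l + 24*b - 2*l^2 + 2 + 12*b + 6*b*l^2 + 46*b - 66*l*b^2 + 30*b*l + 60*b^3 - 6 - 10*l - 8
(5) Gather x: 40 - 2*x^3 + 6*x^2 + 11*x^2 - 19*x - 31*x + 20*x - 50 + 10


(1) = -m - 3
(2) = d*(r - 10) - r^2 + 5*r + 50
(3) = -144*r^2 + 142*r - 14
(4) = 60*b^3 + b^2*(-66*l - 158) + b*(6*l^2 + 52*l + 82) - 2*l^2 - 10*l - 12
(5) = -2*x^3 + 17*x^2 - 30*x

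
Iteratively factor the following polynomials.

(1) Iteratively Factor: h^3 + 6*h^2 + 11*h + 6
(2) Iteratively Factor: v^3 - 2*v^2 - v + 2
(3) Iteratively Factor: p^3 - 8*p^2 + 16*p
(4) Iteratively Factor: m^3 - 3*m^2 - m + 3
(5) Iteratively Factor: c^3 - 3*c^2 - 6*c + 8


(1) = (h + 1)*(h^2 + 5*h + 6) = (h + 1)*(h + 3)*(h + 2)
(2) = (v - 2)*(v^2 - 1) = (v - 2)*(v - 1)*(v + 1)
(3) = (p - 4)*(p^2 - 4*p) = (p - 4)^2*(p)
(4) = (m - 3)*(m^2 - 1) = (m - 3)*(m + 1)*(m - 1)
(5) = (c - 4)*(c^2 + c - 2) = (c - 4)*(c - 1)*(c + 2)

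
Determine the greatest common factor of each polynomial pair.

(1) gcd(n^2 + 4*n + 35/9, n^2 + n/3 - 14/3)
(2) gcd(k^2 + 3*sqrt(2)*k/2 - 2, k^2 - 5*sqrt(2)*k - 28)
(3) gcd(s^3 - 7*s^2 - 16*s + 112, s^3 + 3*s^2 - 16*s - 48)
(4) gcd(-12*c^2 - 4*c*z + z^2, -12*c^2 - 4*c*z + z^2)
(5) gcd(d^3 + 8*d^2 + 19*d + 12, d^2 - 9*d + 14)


(1) = gcd((n + 5/3)*(n + 7/3), (n - 2)*(n + 7/3)) = n + 7/3
(2) = k + 2*sqrt(2)
(3) = s^2 - 16
(4) = gcd((-6*c + z)*(2*c + z), (-6*c + z)*(2*c + z)) = -12*c^2 - 4*c*z + z^2
(5) = gcd((d + 1)*(d + 3)*(d + 4), (d - 7)*(d - 2)) = 1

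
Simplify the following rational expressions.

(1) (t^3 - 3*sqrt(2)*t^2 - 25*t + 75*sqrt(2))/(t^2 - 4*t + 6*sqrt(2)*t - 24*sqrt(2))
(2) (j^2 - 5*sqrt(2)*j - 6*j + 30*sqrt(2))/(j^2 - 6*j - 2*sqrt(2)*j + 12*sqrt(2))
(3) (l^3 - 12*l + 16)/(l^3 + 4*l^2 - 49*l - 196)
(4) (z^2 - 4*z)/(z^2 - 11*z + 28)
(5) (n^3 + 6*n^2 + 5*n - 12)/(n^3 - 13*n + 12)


(1) = (t^3 - 3*sqrt(2)*t^2 - 25*t + 75*sqrt(2))/(t^2 + t*(-4 + 6*sqrt(2)) - 24*sqrt(2))
(2) = (j - 5*sqrt(2))/(j - 2*sqrt(2))
(3) = (l^2 - 4*l + 4)/(l^2 - 49)
(4) = z/(z - 7)
(5) = (n + 3)/(n - 3)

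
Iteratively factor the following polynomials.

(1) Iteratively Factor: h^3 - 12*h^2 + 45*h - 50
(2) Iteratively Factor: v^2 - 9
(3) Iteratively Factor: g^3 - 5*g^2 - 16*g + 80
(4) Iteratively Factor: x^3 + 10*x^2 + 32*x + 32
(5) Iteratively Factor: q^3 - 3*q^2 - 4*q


(1) = (h - 2)*(h^2 - 10*h + 25) = (h - 5)*(h - 2)*(h - 5)
(2) = (v + 3)*(v - 3)
(3) = (g - 5)*(g^2 - 16) = (g - 5)*(g + 4)*(g - 4)
(4) = (x + 4)*(x^2 + 6*x + 8) = (x + 2)*(x + 4)*(x + 4)
(5) = (q - 4)*(q^2 + q) = (q - 4)*(q + 1)*(q)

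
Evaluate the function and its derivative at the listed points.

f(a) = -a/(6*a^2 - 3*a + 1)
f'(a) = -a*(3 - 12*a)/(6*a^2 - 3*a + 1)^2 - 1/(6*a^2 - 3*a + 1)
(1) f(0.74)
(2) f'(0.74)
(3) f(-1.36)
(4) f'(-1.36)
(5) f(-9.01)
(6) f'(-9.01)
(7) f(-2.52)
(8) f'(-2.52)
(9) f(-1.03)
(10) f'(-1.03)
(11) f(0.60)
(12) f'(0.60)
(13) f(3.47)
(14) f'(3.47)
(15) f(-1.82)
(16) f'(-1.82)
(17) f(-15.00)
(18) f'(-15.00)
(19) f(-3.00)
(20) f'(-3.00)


(1) = -0.36
(2) = 0.54
(3) = 0.08
(4) = 0.04
(5) = 0.02
(6) = 0.00
(7) = 0.05
(8) = 0.02
(9) = 0.10
(10) = 0.05
(11) = -0.44
(12) = 0.63
(13) = -0.06
(14) = 0.02
(15) = 0.07
(16) = 0.03
(17) = 0.01
(18) = 0.00
(19) = 0.05
(20) = 0.01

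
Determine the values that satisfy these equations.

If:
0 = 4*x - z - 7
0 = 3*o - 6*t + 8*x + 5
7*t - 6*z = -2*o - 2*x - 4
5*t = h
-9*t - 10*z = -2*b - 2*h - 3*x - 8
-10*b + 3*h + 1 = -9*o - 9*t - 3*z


Then:
b = 503/5294
h = 19470/2647
o = -11821/2647
t = 3894/2647
x = 5699/2647
z = 4267/2647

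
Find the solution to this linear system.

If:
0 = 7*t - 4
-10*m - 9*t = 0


Then:
m = -18/35
t = 4/7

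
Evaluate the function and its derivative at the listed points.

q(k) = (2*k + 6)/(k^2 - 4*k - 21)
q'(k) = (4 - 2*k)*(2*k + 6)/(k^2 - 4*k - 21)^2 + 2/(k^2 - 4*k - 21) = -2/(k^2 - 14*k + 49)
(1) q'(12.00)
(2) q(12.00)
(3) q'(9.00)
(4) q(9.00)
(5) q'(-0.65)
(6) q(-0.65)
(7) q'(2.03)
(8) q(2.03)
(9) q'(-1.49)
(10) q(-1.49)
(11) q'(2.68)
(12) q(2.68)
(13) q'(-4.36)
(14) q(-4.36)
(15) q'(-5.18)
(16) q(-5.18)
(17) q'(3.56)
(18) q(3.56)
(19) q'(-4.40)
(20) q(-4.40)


(1) = -0.08
(2) = 0.40
(3) = -0.50
(4) = 1.00
(5) = -0.03
(6) = -0.26
(7) = -0.08
(8) = -0.40
(9) = -0.03
(10) = -0.24
(11) = -0.11
(12) = -0.46
(13) = -0.02
(14) = -0.18
(15) = -0.01
(16) = -0.16
(17) = -0.17
(18) = -0.58
(19) = -0.02
(20) = -0.18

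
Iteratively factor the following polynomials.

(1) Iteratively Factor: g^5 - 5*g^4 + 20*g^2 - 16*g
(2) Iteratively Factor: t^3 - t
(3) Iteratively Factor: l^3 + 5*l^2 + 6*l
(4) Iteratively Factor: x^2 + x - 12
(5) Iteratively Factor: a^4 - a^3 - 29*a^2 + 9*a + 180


(1) = (g - 4)*(g^4 - g^3 - 4*g^2 + 4*g) = g*(g - 4)*(g^3 - g^2 - 4*g + 4) = g*(g - 4)*(g - 2)*(g^2 + g - 2) = g*(g - 4)*(g - 2)*(g - 1)*(g + 2)
(2) = (t)*(t^2 - 1) = t*(t + 1)*(t - 1)
(3) = (l + 2)*(l^2 + 3*l) = (l + 2)*(l + 3)*(l)
(4) = (x - 3)*(x + 4)
(5) = (a - 5)*(a^3 + 4*a^2 - 9*a - 36) = (a - 5)*(a + 4)*(a^2 - 9) = (a - 5)*(a - 3)*(a + 4)*(a + 3)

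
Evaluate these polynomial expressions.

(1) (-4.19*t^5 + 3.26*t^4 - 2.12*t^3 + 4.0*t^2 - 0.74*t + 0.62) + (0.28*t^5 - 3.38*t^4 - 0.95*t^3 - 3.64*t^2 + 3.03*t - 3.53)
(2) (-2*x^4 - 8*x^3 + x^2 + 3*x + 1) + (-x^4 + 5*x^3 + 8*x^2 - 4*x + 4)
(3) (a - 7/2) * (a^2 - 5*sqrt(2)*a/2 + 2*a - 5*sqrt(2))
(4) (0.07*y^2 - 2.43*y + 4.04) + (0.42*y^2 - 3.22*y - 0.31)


(1) = -3.91*t^5 - 0.12*t^4 - 3.07*t^3 + 0.36*t^2 + 2.29*t - 2.91
(2) = -3*x^4 - 3*x^3 + 9*x^2 - x + 5
(3) = a^3 - 5*sqrt(2)*a^2/2 - 3*a^2/2 - 7*a + 15*sqrt(2)*a/4 + 35*sqrt(2)/2
(4) = 0.49*y^2 - 5.65*y + 3.73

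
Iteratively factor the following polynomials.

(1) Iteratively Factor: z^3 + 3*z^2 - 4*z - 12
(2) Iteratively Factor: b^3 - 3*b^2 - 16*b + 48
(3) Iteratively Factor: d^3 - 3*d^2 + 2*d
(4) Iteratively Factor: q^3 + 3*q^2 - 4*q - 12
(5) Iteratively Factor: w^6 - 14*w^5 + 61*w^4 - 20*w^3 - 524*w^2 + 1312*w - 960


(1) = (z + 3)*(z^2 - 4) = (z + 2)*(z + 3)*(z - 2)
(2) = (b - 3)*(b^2 - 16) = (b - 3)*(b + 4)*(b - 4)
(3) = (d - 1)*(d^2 - 2*d) = d*(d - 1)*(d - 2)
(4) = (q + 3)*(q^2 - 4) = (q + 2)*(q + 3)*(q - 2)
(5) = (w - 5)*(w^5 - 9*w^4 + 16*w^3 + 60*w^2 - 224*w + 192) = (w - 5)*(w - 4)*(w^4 - 5*w^3 - 4*w^2 + 44*w - 48) = (w - 5)*(w - 4)^2*(w^3 - w^2 - 8*w + 12) = (w - 5)*(w - 4)^2*(w - 2)*(w^2 + w - 6) = (w - 5)*(w - 4)^2*(w - 2)^2*(w + 3)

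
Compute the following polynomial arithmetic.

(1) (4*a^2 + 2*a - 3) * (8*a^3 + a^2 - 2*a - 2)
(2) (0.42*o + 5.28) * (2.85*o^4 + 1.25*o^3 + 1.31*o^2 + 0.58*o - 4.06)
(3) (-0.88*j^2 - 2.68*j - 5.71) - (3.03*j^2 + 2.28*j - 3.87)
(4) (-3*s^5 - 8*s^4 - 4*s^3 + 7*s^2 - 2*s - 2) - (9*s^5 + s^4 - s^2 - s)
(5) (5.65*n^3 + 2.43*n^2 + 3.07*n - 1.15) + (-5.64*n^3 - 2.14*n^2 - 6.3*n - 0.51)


(1) = 32*a^5 + 20*a^4 - 30*a^3 - 15*a^2 + 2*a + 6
(2) = 1.197*o^5 + 15.573*o^4 + 7.1502*o^3 + 7.1604*o^2 + 1.3572*o - 21.4368
(3) = -3.91*j^2 - 4.96*j - 1.84
(4) = -12*s^5 - 9*s^4 - 4*s^3 + 8*s^2 - s - 2
(5) = 0.01*n^3 + 0.29*n^2 - 3.23*n - 1.66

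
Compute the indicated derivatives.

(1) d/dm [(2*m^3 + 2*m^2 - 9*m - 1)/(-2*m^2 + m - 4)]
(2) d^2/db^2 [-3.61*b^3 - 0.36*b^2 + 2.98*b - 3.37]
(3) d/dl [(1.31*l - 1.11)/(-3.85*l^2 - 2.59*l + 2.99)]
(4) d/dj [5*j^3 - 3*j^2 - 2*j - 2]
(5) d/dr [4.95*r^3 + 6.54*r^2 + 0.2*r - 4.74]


(1) = (-4*m^4 + 4*m^3 - 40*m^2 - 20*m + 37)/(4*m^4 - 4*m^3 + 17*m^2 - 8*m + 16)
(2) = -21.66*b - 0.72
(3) = (5.0435*l^2 - 8.547*l + 1.042)/(14.8225*l^4 + 19.943*l^3 - 16.3149*l^2 - 15.4882*l + 8.9401)
(4) = 15*j^2 - 6*j - 2
(5) = 14.85*r^2 + 13.08*r + 0.2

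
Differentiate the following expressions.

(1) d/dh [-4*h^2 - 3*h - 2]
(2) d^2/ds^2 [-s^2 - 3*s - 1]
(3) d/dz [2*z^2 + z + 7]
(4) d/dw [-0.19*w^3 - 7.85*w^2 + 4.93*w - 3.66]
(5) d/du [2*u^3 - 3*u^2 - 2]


(1) = -8*h - 3
(2) = -2
(3) = 4*z + 1
(4) = -0.57*w^2 - 15.7*w + 4.93
(5) = 6*u*(u - 1)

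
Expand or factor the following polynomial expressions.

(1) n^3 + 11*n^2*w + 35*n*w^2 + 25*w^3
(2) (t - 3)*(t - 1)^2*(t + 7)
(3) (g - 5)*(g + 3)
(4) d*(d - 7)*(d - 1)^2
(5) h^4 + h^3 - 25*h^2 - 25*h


(1) = (n + w)*(n + 5*w)^2
(2) = t^4 + 2*t^3 - 28*t^2 + 46*t - 21
(3) = g^2 - 2*g - 15
(4) = d^4 - 9*d^3 + 15*d^2 - 7*d
(5) = h*(h - 5)*(h + 1)*(h + 5)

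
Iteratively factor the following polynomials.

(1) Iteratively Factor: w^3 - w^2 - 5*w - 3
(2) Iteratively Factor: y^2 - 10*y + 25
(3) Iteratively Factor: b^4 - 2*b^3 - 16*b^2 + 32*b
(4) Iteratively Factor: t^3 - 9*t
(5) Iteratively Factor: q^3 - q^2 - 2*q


(1) = (w + 1)*(w^2 - 2*w - 3) = (w + 1)^2*(w - 3)
(2) = (y - 5)*(y - 5)
(3) = (b - 2)*(b^3 - 16*b) = (b - 2)*(b + 4)*(b^2 - 4*b) = (b - 4)*(b - 2)*(b + 4)*(b)
(4) = (t + 3)*(t^2 - 3*t) = t*(t + 3)*(t - 3)
(5) = (q)*(q^2 - q - 2) = q*(q - 2)*(q + 1)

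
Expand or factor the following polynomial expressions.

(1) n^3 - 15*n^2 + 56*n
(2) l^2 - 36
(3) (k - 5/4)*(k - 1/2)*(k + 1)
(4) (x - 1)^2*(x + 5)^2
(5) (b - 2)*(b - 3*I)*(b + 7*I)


(1) = n*(n - 8)*(n - 7)
(2) = (l - 6)*(l + 6)
(3) = k^3 - 3*k^2/4 - 9*k/8 + 5/8
(4) = x^4 + 8*x^3 + 6*x^2 - 40*x + 25
(5) = b^3 - 2*b^2 + 4*I*b^2 + 21*b - 8*I*b - 42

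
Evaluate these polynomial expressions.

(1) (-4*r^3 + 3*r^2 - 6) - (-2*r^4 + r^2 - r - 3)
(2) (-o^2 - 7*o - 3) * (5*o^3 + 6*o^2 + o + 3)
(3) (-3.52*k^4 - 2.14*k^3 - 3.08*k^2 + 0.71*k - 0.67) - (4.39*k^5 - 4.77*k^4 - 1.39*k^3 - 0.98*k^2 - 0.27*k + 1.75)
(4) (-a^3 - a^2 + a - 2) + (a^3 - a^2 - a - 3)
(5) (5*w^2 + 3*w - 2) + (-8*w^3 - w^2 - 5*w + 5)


(1) = 2*r^4 - 4*r^3 + 2*r^2 + r - 3
(2) = -5*o^5 - 41*o^4 - 58*o^3 - 28*o^2 - 24*o - 9
(3) = -4.39*k^5 + 1.25*k^4 - 0.75*k^3 - 2.1*k^2 + 0.98*k - 2.42
(4) = -2*a^2 - 5
(5) = -8*w^3 + 4*w^2 - 2*w + 3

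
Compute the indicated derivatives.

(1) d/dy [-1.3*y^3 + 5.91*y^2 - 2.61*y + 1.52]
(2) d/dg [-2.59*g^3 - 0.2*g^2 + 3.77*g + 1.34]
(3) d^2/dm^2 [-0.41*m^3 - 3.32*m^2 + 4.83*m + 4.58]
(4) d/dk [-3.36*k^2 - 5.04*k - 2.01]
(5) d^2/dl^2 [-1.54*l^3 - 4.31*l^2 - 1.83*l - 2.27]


(1) = -3.9*y^2 + 11.82*y - 2.61
(2) = -7.77*g^2 - 0.4*g + 3.77
(3) = -2.46*m - 6.64
(4) = -6.72*k - 5.04
(5) = -9.24*l - 8.62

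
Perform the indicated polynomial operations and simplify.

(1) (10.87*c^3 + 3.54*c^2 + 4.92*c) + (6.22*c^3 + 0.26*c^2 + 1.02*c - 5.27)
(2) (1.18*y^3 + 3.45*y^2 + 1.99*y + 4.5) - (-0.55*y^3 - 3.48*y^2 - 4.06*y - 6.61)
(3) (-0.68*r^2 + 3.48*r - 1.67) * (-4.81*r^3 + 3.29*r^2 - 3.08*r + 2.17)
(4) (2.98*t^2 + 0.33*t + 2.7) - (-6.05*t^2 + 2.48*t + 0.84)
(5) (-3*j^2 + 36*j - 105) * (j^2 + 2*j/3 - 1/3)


(1) = 17.09*c^3 + 3.8*c^2 + 5.94*c - 5.27
(2) = 1.73*y^3 + 6.93*y^2 + 6.05*y + 11.11
(3) = 3.2708*r^5 - 18.976*r^4 + 21.5763*r^3 - 17.6883*r^2 + 12.6952*r - 3.6239
(4) = 9.03*t^2 - 2.15*t + 1.86
(5) = -3*j^4 + 34*j^3 - 80*j^2 - 82*j + 35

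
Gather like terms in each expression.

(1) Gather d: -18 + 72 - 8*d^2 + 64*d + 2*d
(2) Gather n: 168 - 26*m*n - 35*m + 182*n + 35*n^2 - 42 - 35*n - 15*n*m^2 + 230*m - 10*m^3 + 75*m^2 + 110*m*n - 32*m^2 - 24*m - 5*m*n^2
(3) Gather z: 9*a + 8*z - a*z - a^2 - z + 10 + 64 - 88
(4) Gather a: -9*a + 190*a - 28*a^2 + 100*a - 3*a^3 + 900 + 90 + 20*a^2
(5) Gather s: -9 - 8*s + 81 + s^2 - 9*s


(1) = -8*d^2 + 66*d + 54
(2) = -10*m^3 + 43*m^2 + 171*m + n^2*(35 - 5*m) + n*(-15*m^2 + 84*m + 147) + 126
(3) = -a^2 + 9*a + z*(7 - a) - 14
(4) = -3*a^3 - 8*a^2 + 281*a + 990
(5) = s^2 - 17*s + 72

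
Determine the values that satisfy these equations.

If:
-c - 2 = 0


Then:
c = -2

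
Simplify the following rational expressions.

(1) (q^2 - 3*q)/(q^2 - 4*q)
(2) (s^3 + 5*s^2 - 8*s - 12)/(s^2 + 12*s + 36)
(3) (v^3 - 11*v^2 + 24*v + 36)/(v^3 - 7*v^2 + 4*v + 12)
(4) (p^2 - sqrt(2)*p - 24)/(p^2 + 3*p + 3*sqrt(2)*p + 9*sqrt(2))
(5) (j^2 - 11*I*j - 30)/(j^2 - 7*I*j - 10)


(1) = (q - 3)/(q - 4)
(2) = (s^2 - s - 2)/(s + 6)
(3) = (v - 6)/(v - 2)
(4) = (p - 4*sqrt(2))/(p + 3)
(5) = (j - 6*I)/(j - 2*I)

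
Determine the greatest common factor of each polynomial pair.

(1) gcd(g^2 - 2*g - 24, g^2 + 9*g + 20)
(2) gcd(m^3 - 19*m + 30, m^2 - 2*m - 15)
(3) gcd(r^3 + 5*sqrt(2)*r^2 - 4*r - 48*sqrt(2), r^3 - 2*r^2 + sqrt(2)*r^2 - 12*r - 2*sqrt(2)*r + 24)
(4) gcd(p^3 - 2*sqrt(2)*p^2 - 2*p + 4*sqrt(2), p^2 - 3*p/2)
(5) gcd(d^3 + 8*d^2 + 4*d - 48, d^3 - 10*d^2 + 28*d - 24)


(1) = gcd((g - 6)*(g + 4), (g + 4)*(g + 5)) = g + 4
(2) = gcd((m - 3)*(m - 2)*(m + 5), (m - 5)*(m + 3)) = 1
(3) = r^2 + sqrt(2)*r - 12
(4) = gcd((p - 2*sqrt(2))*(p - sqrt(2))*(p + sqrt(2)), p*(p - 3/2)) = 1
(5) = gcd((d - 2)*(d + 4)*(d + 6), (d - 6)*(d - 2)^2) = d - 2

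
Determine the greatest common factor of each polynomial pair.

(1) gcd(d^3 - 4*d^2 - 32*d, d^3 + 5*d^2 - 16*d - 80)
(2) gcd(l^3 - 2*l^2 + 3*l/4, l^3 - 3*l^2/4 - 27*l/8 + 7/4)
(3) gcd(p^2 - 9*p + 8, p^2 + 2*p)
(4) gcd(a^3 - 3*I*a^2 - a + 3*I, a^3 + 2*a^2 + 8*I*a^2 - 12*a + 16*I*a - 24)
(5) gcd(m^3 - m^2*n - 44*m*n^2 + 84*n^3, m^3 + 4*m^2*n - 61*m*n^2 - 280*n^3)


(1) = d + 4
(2) = gcd(l*(l - 3/2)*(l - 1/2), (l - 2)*(l - 1/2)*(l + 7/4)) = l - 1/2
(3) = gcd((p - 8)*(p - 1), p*(p + 2)) = 1
(4) = 1
(5) = gcd((m - 6*n)*(m - 2*n)*(m + 7*n), (m - 8*n)*(m + 5*n)*(m + 7*n)) = m + 7*n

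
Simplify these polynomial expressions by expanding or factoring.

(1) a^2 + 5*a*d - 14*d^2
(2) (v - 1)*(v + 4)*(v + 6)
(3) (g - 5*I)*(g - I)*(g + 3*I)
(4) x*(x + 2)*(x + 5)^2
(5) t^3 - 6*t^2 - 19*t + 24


(1) = (a - 2*d)*(a + 7*d)
(2) = v^3 + 9*v^2 + 14*v - 24
(3) = g^3 - 3*I*g^2 + 13*g - 15*I
(4) = x^4 + 12*x^3 + 45*x^2 + 50*x
(5) = (t - 8)*(t - 1)*(t + 3)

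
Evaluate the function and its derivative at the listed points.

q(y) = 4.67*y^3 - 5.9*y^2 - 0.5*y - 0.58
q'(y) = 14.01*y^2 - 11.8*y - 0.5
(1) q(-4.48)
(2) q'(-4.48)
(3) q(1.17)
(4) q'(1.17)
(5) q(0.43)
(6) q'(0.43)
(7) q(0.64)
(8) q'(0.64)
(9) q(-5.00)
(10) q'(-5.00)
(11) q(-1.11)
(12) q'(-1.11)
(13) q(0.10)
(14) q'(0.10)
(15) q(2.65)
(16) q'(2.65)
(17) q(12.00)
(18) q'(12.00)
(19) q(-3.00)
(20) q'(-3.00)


(1) = -536.66
(2) = 333.55
(3) = -1.76
(4) = 4.87
(5) = -1.51
(6) = -2.98
(7) = -2.09
(8) = -2.31
(9) = -729.33
(10) = 408.75
(11) = -13.68
(12) = 29.86
(13) = -0.68
(14) = -1.54
(15) = 43.57
(16) = 66.62
(17) = 7213.58
(18) = 1875.34
(19) = -178.27
(20) = 160.99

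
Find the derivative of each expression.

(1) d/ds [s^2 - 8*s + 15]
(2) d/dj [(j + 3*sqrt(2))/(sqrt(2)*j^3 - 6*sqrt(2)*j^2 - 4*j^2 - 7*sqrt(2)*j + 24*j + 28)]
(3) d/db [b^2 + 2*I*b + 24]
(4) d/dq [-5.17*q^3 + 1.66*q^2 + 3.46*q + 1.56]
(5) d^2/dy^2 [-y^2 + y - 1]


(1) = 2*s - 8
(2) = (sqrt(2)*j^3 - 6*sqrt(2)*j^2 - 4*j^2 - 7*sqrt(2)*j + 24*j + (j + 3*sqrt(2))*(-3*sqrt(2)*j^2 + 8*j + 12*sqrt(2)*j - 24 + 7*sqrt(2)) + 28)/(sqrt(2)*j^3 - 6*sqrt(2)*j^2 - 4*j^2 - 7*sqrt(2)*j + 24*j + 28)^2
(3) = 2*b + 2*I
(4) = -15.51*q^2 + 3.32*q + 3.46
(5) = -2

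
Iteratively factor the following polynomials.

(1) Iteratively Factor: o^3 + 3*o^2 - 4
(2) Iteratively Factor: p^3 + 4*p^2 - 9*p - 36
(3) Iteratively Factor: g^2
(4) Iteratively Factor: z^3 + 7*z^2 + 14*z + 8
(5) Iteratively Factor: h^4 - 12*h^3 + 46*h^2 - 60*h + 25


(1) = (o + 2)*(o^2 + o - 2) = (o - 1)*(o + 2)*(o + 2)
(2) = (p + 4)*(p^2 - 9) = (p - 3)*(p + 4)*(p + 3)
(3) = (g)*(g)
(4) = (z + 2)*(z^2 + 5*z + 4) = (z + 1)*(z + 2)*(z + 4)
(5) = (h - 5)*(h^3 - 7*h^2 + 11*h - 5) = (h - 5)*(h - 1)*(h^2 - 6*h + 5) = (h - 5)*(h - 1)^2*(h - 5)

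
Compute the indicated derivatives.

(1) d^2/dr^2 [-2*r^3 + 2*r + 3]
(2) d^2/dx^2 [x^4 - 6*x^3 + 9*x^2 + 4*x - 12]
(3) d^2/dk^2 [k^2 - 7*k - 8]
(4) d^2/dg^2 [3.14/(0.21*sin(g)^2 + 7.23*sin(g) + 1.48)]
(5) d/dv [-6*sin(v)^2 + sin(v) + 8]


(1) = -12*r
(2) = 12*x^2 - 36*x + 18
(3) = 2
(4) = (-0.553896*sin(g)^4 - 14.302386*sin(g)^3 - 159.402414*sin(g)^2 + 62.204028*sin(g) + 326.321988)/(0.21*sin(g)^2 + 7.23*sin(g) + 1.48)^3
(5) = (1 - 12*sin(v))*cos(v)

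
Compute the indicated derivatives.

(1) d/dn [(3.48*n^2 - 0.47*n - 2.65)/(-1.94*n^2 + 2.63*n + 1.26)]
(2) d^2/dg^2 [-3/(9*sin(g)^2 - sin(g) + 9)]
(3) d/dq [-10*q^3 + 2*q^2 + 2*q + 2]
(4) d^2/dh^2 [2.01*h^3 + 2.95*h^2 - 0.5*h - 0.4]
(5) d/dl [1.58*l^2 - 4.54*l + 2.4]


(1) = (8.2406*n^2 - 1.5124*n + 6.3773)/(3.7636*n^4 - 10.2044*n^3 + 2.0281*n^2 + 6.6276*n + 1.5876)
(2) = 3*(324*sin(g)^4 - 27*sin(g)^3 - 809*sin(g)^2 + 63*sin(g) + 160)/(9*sin(g)^2 - sin(g) + 9)^3
(3) = -30*q^2 + 4*q + 2
(4) = 12.06*h + 5.9
(5) = 3.16*l - 4.54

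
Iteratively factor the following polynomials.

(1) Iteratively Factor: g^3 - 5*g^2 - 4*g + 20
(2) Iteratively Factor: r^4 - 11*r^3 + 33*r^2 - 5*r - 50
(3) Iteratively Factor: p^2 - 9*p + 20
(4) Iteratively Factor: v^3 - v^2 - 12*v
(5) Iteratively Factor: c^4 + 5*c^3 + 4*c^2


(1) = (g - 5)*(g^2 - 4) = (g - 5)*(g - 2)*(g + 2)
(2) = (r - 5)*(r^3 - 6*r^2 + 3*r + 10) = (r - 5)^2*(r^2 - r - 2) = (r - 5)^2*(r + 1)*(r - 2)
(3) = (p - 5)*(p - 4)
(4) = (v - 4)*(v^2 + 3*v) = (v - 4)*(v + 3)*(v)
(5) = (c)*(c^3 + 5*c^2 + 4*c) = c*(c + 4)*(c^2 + c) = c^2*(c + 4)*(c + 1)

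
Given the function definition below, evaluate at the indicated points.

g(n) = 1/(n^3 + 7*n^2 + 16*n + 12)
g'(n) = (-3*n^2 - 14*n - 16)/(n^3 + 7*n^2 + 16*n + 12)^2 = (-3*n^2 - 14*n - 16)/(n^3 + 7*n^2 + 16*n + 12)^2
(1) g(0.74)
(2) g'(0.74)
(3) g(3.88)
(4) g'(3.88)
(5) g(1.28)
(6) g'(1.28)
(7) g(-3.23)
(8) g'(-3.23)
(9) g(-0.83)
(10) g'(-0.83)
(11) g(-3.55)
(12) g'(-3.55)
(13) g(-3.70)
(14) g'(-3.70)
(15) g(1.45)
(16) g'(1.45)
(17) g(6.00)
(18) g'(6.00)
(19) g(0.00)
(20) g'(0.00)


(1) = 0.04
(2) = -0.04
(3) = 0.00
(4) = -0.00
(5) = 0.02
(6) = -0.02
(7) = -2.87
(8) = -17.17
(9) = 0.34
(10) = -0.73
(11) = -0.76
(12) = -2.35
(13) = -0.49
(14) = -1.29
(15) = 0.02
(16) = -0.02
(17) = 0.00
(18) = -0.00
(19) = 0.08
(20) = -0.11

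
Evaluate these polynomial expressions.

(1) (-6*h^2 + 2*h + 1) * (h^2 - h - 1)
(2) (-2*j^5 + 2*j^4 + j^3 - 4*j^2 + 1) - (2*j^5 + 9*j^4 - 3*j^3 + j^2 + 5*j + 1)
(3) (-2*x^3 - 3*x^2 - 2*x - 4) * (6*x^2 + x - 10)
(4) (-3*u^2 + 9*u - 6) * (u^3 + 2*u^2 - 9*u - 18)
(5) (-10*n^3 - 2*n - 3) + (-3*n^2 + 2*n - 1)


(1) = -6*h^4 + 8*h^3 + 5*h^2 - 3*h - 1
(2) = -4*j^5 - 7*j^4 + 4*j^3 - 5*j^2 - 5*j
(3) = -12*x^5 - 20*x^4 + 5*x^3 + 4*x^2 + 16*x + 40
(4) = -3*u^5 + 3*u^4 + 39*u^3 - 39*u^2 - 108*u + 108
(5) = -10*n^3 - 3*n^2 - 4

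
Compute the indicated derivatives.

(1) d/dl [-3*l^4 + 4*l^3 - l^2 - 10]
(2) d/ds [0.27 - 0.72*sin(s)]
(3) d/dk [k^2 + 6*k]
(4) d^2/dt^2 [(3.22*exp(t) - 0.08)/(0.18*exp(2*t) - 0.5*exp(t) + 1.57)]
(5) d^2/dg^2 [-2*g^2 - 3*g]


(1) = 2*l*(-6*l^2 + 6*l - 1)
(2) = -0.72*cos(s)
(3) = 2*k + 6
(4) = (0.104328*exp(4*t) + 0.279432*exp(3*t) - 5.438232*exp(2*t) + 2.598132*exp(t) + 7.874178)*exp(t)/(0.005832*exp(6*t) - 0.0486*exp(5*t) + 0.287604*exp(4*t) - 0.9728*exp(3*t) + 2.508546*exp(2*t) - 3.69735*exp(t) + 3.869893)
(5) = -4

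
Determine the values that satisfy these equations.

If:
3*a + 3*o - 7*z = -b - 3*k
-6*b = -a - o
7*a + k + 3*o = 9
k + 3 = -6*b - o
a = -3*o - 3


Then:
a = 39/17
b = 3/34
k = -30/17
o = -30/17
z = -123/238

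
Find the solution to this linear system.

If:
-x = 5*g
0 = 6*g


Then:
g = 0
x = 0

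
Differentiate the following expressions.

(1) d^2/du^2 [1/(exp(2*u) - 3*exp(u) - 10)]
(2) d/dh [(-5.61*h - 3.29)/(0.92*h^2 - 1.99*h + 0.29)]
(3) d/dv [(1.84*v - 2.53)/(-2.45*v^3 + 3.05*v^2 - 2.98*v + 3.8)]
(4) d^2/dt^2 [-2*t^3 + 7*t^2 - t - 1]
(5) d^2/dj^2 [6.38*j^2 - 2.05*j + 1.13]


(1) = ((3 - 4*exp(u))*(-exp(2*u) + 3*exp(u) + 10) - 2*(2*exp(u) - 3)^2*exp(u))*exp(u)/(-exp(2*u) + 3*exp(u) + 10)^3
(2) = (5.1612*h^2 + 6.0536*h - 8.174)/(0.8464*h^4 - 3.6616*h^3 + 4.4937*h^2 - 1.1542*h + 0.0841)
(3) = (9.016*v^3 - 24.2075*v^2 + 15.433*v - 0.5474)/(6.0025*v^6 - 14.945*v^5 + 23.9045*v^4 - 36.798*v^3 + 32.0604*v^2 - 22.648*v + 14.44)
(4) = 14 - 12*t
(5) = 12.7600000000000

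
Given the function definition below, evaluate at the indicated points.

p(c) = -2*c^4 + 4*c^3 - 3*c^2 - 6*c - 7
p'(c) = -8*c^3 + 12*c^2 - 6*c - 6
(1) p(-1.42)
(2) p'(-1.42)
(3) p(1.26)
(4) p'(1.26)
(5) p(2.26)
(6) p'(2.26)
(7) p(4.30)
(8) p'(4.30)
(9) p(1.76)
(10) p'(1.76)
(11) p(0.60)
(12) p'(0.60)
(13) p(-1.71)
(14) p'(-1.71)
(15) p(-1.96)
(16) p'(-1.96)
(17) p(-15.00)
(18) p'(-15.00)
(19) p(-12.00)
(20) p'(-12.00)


(1) = -24.11
(2) = 49.62
(3) = -16.36
(4) = -10.51
(5) = -41.89
(6) = -50.61
(7) = -454.00
(8) = -445.98
(9) = -24.24
(10) = -23.00
(11) = -11.08
(12) = -7.01
(13) = -42.61
(14) = 79.35
(15) = -66.40
(16) = 112.10
(17) = -115342.00
(18) = 29784.00
(19) = -48751.00
(20) = 15618.00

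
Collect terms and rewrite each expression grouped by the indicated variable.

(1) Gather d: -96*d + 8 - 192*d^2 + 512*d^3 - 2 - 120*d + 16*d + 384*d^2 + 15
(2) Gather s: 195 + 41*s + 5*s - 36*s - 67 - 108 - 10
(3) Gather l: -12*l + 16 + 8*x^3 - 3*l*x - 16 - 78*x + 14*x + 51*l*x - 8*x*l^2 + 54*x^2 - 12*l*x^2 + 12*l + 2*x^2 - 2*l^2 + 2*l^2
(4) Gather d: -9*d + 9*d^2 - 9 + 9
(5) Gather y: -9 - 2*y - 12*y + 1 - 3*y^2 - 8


(1) = 512*d^3 + 192*d^2 - 200*d + 21
(2) = 10*s + 10
(3) = -8*l^2*x + l*(-12*x^2 + 48*x) + 8*x^3 + 56*x^2 - 64*x
(4) = 9*d^2 - 9*d
(5) = -3*y^2 - 14*y - 16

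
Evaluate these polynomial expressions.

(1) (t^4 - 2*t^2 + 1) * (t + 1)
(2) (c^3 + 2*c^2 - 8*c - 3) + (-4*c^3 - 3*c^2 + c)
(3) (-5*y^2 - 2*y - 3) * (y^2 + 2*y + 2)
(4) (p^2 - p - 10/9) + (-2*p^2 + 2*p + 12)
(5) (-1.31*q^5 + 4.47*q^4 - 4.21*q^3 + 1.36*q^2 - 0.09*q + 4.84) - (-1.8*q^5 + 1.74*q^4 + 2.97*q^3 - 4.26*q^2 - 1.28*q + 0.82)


(1) = t^5 + t^4 - 2*t^3 - 2*t^2 + t + 1
(2) = -3*c^3 - c^2 - 7*c - 3
(3) = -5*y^4 - 12*y^3 - 17*y^2 - 10*y - 6
(4) = -p^2 + p + 98/9
(5) = 0.49*q^5 + 2.73*q^4 - 7.18*q^3 + 5.62*q^2 + 1.19*q + 4.02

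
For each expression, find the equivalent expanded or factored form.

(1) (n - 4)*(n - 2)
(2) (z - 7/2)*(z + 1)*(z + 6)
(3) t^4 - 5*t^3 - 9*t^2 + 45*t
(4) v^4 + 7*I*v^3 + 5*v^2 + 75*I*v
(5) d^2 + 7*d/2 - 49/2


(1) = n^2 - 6*n + 8
(2) = z^3 + 7*z^2/2 - 37*z/2 - 21
(3) = t*(t - 5)*(t - 3)*(t + 3)
(4) = v*(v - 3*I)*(v + 5*I)^2
(5) = (d - 7/2)*(d + 7)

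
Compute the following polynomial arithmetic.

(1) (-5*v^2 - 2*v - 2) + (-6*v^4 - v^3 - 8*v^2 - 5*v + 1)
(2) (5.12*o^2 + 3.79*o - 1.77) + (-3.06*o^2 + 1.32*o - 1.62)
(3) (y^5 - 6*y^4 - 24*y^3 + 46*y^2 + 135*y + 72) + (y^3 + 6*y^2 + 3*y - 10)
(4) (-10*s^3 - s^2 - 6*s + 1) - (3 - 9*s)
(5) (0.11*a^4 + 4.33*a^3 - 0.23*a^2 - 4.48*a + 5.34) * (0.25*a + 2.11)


(1) = -6*v^4 - v^3 - 13*v^2 - 7*v - 1
(2) = 2.06*o^2 + 5.11*o - 3.39
(3) = y^5 - 6*y^4 - 23*y^3 + 52*y^2 + 138*y + 62
(4) = -10*s^3 - s^2 + 3*s - 2
(5) = 0.0275*a^5 + 1.3146*a^4 + 9.0788*a^3 - 1.6053*a^2 - 8.1178*a + 11.2674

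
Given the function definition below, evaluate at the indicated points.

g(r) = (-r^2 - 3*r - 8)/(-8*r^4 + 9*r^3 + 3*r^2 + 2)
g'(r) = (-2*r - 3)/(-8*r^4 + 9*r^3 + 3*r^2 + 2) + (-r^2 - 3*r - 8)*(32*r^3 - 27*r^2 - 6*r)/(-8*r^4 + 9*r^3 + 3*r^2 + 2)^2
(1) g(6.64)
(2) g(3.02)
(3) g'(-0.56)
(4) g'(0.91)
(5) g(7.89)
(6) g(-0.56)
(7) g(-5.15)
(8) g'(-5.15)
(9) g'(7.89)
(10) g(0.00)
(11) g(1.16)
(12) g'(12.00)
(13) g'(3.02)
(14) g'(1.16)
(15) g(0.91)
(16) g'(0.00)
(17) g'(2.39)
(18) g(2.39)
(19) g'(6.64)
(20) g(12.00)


(1) = 0.01
(2) = 0.07
(3) = 213.07
(4) = 0.45
(5) = 0.00
(6) = -11.57
(7) = 0.00
(8) = 0.00
(9) = -0.00
(10) = -4.00
(11) = -2.29
(12) = -0.00
(13) = -0.08
(14) = -3.67
(15) = -2.00
(16) = -1.50
(17) = -0.33
(18) = 0.18
(19) = -0.00
(20) = 0.00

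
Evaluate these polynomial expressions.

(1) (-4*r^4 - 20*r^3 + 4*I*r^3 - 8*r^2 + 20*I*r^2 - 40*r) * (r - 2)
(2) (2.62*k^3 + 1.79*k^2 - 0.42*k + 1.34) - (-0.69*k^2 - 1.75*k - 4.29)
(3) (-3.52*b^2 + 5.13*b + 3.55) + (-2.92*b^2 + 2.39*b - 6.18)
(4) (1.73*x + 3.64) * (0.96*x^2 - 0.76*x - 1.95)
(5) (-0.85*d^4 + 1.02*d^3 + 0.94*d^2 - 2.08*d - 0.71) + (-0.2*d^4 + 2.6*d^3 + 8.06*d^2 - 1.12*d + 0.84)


(1) = -4*r^5 - 12*r^4 + 4*I*r^4 + 32*r^3 + 12*I*r^3 - 24*r^2 - 40*I*r^2 + 80*r
(2) = 2.62*k^3 + 2.48*k^2 + 1.33*k + 5.63
(3) = -6.44*b^2 + 7.52*b - 2.63
(4) = 1.6608*x^3 + 2.1796*x^2 - 6.1399*x - 7.098
(5) = -1.05*d^4 + 3.62*d^3 + 9.0*d^2 - 3.2*d + 0.13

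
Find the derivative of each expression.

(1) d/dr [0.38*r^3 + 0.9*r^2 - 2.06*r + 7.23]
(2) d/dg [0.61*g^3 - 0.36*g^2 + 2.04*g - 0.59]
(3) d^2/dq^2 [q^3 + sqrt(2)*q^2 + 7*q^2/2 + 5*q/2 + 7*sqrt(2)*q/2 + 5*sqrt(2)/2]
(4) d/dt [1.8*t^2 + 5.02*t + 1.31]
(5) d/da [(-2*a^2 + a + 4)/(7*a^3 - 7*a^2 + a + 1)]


(1) = 1.14*r^2 + 1.8*r - 2.06
(2) = 1.83*g^2 - 0.72*g + 2.04
(3) = 6*q + 2*sqrt(2) + 7
(4) = 3.6*t + 5.02
(5) = (14*a^4 - 14*a^3 - 79*a^2 + 52*a - 3)/(49*a^6 - 98*a^5 + 63*a^4 - 13*a^2 + 2*a + 1)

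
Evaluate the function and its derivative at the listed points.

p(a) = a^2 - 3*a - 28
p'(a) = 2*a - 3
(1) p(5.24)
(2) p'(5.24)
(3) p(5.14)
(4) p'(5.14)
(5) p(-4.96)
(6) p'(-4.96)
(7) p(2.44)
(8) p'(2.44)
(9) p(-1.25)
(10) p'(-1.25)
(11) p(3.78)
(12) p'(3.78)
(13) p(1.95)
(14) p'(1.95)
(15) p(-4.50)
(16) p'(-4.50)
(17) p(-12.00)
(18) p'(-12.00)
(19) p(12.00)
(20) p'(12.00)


(1) = -16.26
(2) = 7.48
(3) = -17.00
(4) = 7.28
(5) = 11.48
(6) = -12.92
(7) = -29.37
(8) = 1.88
(9) = -22.69
(10) = -5.50
(11) = -25.05
(12) = 4.56
(13) = -30.05
(14) = 0.90
(15) = 5.75
(16) = -12.00
(17) = 152.00
(18) = -27.00
(19) = 80.00
(20) = 21.00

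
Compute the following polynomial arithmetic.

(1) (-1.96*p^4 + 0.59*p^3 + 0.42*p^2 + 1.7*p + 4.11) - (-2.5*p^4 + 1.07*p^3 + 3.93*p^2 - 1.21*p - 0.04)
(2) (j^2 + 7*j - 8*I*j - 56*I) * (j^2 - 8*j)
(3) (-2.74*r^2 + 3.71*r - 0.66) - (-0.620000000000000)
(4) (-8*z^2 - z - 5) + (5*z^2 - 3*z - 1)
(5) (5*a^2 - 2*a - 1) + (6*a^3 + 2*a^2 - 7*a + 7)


(1) = 0.54*p^4 - 0.48*p^3 - 3.51*p^2 + 2.91*p + 4.15
(2) = j^4 - j^3 - 8*I*j^3 - 56*j^2 + 8*I*j^2 + 448*I*j
(3) = -2.74*r^2 + 3.71*r - 0.04
(4) = -3*z^2 - 4*z - 6
(5) = 6*a^3 + 7*a^2 - 9*a + 6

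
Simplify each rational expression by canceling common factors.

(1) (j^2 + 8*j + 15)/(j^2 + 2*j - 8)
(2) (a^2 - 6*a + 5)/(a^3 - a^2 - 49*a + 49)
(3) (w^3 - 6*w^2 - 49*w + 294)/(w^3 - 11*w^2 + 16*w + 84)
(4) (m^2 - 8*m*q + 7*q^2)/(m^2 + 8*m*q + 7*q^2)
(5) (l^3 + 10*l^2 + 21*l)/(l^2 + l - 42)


(1) = (j^2 + 8*j + 15)/(j^2 + 2*j - 8)
(2) = (a - 5)/(a^2 - 49)
(3) = (w + 7)/(w + 2)
(4) = (m^2 - 8*m*q + 7*q^2)/(m^2 + 8*m*q + 7*q^2)
(5) = (l^2 + 3*l)/(l - 6)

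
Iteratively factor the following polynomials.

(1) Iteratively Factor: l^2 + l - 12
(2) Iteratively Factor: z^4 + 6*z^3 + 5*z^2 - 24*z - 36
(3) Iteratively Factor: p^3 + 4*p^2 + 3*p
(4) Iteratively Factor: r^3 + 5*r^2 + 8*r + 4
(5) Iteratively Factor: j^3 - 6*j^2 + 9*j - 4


(1) = (l + 4)*(l - 3)
(2) = (z + 3)*(z^3 + 3*z^2 - 4*z - 12) = (z + 3)^2*(z^2 - 4) = (z + 2)*(z + 3)^2*(z - 2)
(3) = (p + 3)*(p^2 + p) = p*(p + 3)*(p + 1)
(4) = (r + 1)*(r^2 + 4*r + 4) = (r + 1)*(r + 2)*(r + 2)
(5) = (j - 1)*(j^2 - 5*j + 4) = (j - 1)^2*(j - 4)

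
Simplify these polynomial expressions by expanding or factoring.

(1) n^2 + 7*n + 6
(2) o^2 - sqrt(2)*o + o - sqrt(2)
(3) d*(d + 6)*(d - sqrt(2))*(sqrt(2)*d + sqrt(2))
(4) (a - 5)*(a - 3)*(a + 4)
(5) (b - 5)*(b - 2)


(1) = (n + 1)*(n + 6)
(2) = (o + 1)*(o - sqrt(2))
(3) = sqrt(2)*d^4 - 2*d^3 + 7*sqrt(2)*d^3 - 14*d^2 + 6*sqrt(2)*d^2 - 12*d
(4) = a^3 - 4*a^2 - 17*a + 60
(5) = b^2 - 7*b + 10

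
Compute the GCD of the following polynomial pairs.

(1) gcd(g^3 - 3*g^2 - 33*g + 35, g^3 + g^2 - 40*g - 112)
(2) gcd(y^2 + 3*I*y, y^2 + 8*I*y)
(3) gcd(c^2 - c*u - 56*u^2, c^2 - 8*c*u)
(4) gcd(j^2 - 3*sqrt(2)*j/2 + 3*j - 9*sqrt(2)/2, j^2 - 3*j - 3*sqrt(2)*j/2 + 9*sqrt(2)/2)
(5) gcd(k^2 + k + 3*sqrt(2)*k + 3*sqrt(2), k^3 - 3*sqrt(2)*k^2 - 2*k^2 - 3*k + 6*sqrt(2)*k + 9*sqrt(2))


(1) = gcd((g - 7)*(g - 1)*(g + 5), (g - 7)*(g + 4)^2) = g - 7
(2) = gcd(y*(y + 3*I), y*(y + 8*I)) = y
(3) = gcd((c - 8*u)*(c + 7*u), c*(c - 8*u)) = -c + 8*u
(4) = j - 3*sqrt(2)/2
(5) = gcd((k + 1)*(k + 3*sqrt(2)), (k - 3)*(k + 1)*(k - 3*sqrt(2))) = k + 1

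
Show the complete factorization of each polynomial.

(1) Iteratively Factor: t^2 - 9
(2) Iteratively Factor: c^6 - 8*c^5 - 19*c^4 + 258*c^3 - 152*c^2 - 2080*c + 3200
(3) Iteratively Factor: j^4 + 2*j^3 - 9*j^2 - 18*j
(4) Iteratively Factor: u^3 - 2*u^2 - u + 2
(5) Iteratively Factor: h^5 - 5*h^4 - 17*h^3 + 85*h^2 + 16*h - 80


(1) = (t + 3)*(t - 3)
(2) = (c + 4)*(c^5 - 12*c^4 + 29*c^3 + 142*c^2 - 720*c + 800) = (c - 4)*(c + 4)*(c^4 - 8*c^3 - 3*c^2 + 130*c - 200) = (c - 4)*(c - 2)*(c + 4)*(c^3 - 6*c^2 - 15*c + 100) = (c - 5)*(c - 4)*(c - 2)*(c + 4)*(c^2 - c - 20) = (c - 5)^2*(c - 4)*(c - 2)*(c + 4)*(c + 4)
(3) = (j - 3)*(j^3 + 5*j^2 + 6*j) = j*(j - 3)*(j^2 + 5*j + 6) = j*(j - 3)*(j + 2)*(j + 3)
(4) = (u - 2)*(u^2 - 1) = (u - 2)*(u - 1)*(u + 1)
(5) = (h - 5)*(h^4 - 17*h^2 + 16) = (h - 5)*(h + 1)*(h^3 - h^2 - 16*h + 16) = (h - 5)*(h + 1)*(h + 4)*(h^2 - 5*h + 4) = (h - 5)*(h - 4)*(h + 1)*(h + 4)*(h - 1)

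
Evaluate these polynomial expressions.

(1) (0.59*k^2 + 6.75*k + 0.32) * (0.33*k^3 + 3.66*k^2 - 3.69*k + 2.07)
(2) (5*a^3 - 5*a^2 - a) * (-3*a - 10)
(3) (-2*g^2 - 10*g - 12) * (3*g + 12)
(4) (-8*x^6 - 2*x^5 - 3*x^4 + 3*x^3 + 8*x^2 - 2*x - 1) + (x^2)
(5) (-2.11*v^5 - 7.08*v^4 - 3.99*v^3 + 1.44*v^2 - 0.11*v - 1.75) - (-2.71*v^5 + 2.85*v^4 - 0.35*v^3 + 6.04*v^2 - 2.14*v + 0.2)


(1) = 0.1947*k^5 + 4.3869*k^4 + 22.6335*k^3 - 22.515*k^2 + 12.7917*k + 0.6624
(2) = -15*a^4 - 35*a^3 + 53*a^2 + 10*a
(3) = -6*g^3 - 54*g^2 - 156*g - 144
(4) = -8*x^6 - 2*x^5 - 3*x^4 + 3*x^3 + 9*x^2 - 2*x - 1
(5) = 0.6*v^5 - 9.93*v^4 - 3.64*v^3 - 4.6*v^2 + 2.03*v - 1.95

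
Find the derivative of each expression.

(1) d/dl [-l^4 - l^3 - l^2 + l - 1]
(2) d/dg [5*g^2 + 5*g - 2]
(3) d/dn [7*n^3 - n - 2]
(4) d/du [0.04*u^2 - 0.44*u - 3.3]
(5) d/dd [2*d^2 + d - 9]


(1) = -4*l^3 - 3*l^2 - 2*l + 1
(2) = 10*g + 5
(3) = 21*n^2 - 1
(4) = 0.08*u - 0.44
(5) = 4*d + 1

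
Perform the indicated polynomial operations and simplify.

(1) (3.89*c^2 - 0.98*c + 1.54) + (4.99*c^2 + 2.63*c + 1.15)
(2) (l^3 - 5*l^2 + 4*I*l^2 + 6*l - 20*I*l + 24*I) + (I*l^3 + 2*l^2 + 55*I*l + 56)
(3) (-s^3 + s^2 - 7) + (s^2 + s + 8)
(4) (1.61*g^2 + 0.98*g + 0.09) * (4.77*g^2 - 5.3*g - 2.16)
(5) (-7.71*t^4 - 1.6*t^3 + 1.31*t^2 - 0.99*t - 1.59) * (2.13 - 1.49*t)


(1) = 8.88*c^2 + 1.65*c + 2.69
(2) = l^3 + I*l^3 - 3*l^2 + 4*I*l^2 + 6*l + 35*I*l + 56 + 24*I
(3) = -s^3 + 2*s^2 + s + 1
(4) = 7.6797*g^4 - 3.8584*g^3 - 8.2423*g^2 - 2.5938*g - 0.1944
(5) = 11.4879*t^5 - 14.0383*t^4 - 5.3599*t^3 + 4.2654*t^2 + 0.2604*t - 3.3867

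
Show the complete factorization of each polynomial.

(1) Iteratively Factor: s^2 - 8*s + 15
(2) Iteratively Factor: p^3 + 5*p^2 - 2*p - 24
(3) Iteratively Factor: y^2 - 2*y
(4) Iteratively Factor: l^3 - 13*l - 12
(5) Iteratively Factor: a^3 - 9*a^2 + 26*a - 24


(1) = (s - 3)*(s - 5)
(2) = (p + 4)*(p^2 + p - 6) = (p + 3)*(p + 4)*(p - 2)
(3) = (y - 2)*(y)
(4) = (l + 1)*(l^2 - l - 12) = (l + 1)*(l + 3)*(l - 4)
(5) = (a - 3)*(a^2 - 6*a + 8) = (a - 3)*(a - 2)*(a - 4)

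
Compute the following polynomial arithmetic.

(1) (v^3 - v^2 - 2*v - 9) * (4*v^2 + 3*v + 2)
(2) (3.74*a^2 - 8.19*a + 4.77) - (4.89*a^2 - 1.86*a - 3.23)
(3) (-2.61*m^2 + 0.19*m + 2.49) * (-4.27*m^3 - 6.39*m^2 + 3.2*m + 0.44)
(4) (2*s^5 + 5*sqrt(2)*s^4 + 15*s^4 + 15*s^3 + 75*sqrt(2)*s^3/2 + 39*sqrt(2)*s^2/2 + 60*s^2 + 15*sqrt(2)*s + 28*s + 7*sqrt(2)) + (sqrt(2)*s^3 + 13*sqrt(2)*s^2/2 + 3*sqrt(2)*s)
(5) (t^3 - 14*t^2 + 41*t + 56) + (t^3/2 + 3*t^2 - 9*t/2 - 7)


(1) = 4*v^5 - v^4 - 9*v^3 - 44*v^2 - 31*v - 18
(2) = -1.15*a^2 - 6.33*a + 8.0
(3) = 11.1447*m^5 + 15.8666*m^4 - 20.1984*m^3 - 16.4515*m^2 + 8.0516*m + 1.0956
(4) = 2*s^5 + 5*sqrt(2)*s^4 + 15*s^4 + 15*s^3 + 77*sqrt(2)*s^3/2 + 26*sqrt(2)*s^2 + 60*s^2 + 18*sqrt(2)*s + 28*s + 7*sqrt(2)
(5) = 3*t^3/2 - 11*t^2 + 73*t/2 + 49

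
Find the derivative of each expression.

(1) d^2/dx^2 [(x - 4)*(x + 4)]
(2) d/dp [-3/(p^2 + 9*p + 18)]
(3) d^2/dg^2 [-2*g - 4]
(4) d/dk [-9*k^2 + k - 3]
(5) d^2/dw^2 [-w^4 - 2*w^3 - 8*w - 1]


(1) = 2
(2) = 3*(2*p + 9)/(p^2 + 9*p + 18)^2
(3) = 0
(4) = 1 - 18*k
(5) = 12*w*(-w - 1)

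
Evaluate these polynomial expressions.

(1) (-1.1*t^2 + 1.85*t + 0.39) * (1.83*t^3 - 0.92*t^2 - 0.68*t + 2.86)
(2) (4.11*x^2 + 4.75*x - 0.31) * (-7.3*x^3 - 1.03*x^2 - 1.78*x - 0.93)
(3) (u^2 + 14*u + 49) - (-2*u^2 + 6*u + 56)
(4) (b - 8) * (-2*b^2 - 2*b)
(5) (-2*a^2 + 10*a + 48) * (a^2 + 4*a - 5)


(1) = -2.013*t^5 + 4.3975*t^4 - 0.2403*t^3 - 4.7628*t^2 + 5.0258*t + 1.1154
(2) = -30.003*x^5 - 38.9083*x^4 - 9.9453*x^3 - 11.958*x^2 - 3.8657*x + 0.2883
(3) = 3*u^2 + 8*u - 7
(4) = -2*b^3 + 14*b^2 + 16*b
(5) = -2*a^4 + 2*a^3 + 98*a^2 + 142*a - 240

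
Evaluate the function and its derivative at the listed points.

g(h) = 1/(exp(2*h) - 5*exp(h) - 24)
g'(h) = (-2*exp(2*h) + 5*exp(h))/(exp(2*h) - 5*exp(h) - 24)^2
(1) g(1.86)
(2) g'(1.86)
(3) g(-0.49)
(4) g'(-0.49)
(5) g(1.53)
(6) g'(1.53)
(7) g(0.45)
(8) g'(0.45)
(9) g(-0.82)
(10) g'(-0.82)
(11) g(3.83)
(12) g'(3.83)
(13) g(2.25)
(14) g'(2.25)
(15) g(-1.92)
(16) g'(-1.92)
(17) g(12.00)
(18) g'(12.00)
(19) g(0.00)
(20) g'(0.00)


(1) = -0.07
(2) = -0.23
(3) = -0.04
(4) = 0.00
(5) = -0.04
(6) = -0.03
(7) = -0.03
(8) = 0.00
(9) = -0.04
(10) = 0.00
(11) = 0.00
(12) = -0.00
(13) = 0.05
(14) = -0.38
(15) = -0.04
(16) = 0.00
(17) = 0.00
(18) = -0.00
(19) = -0.04
(20) = 0.00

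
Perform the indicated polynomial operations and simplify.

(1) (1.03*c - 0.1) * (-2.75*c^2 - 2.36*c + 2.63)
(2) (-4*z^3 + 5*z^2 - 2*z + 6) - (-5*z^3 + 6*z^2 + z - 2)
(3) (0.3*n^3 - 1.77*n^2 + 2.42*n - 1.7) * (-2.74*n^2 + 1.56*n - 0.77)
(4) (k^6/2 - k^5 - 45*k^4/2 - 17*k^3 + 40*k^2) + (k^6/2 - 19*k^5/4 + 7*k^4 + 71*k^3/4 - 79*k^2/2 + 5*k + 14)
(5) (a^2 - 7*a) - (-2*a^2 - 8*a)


(1) = -2.8325*c^3 - 2.1558*c^2 + 2.9449*c - 0.263
(2) = z^3 - z^2 - 3*z + 8
(3) = -0.822*n^5 + 5.3178*n^4 - 9.623*n^3 + 9.7961*n^2 - 4.5154*n + 1.309
(4) = k^6 - 23*k^5/4 - 31*k^4/2 + 3*k^3/4 + k^2/2 + 5*k + 14
(5) = 3*a^2 + a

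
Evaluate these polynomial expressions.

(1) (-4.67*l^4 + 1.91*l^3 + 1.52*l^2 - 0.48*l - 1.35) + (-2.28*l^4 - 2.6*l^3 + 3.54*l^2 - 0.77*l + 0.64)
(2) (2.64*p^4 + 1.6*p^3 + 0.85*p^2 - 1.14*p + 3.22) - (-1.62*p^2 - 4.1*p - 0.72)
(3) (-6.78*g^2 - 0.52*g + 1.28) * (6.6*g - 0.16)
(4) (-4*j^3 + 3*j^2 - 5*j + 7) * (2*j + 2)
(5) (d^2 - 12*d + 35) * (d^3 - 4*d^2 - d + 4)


(1) = -6.95*l^4 - 0.69*l^3 + 5.06*l^2 - 1.25*l - 0.71
(2) = 2.64*p^4 + 1.6*p^3 + 2.47*p^2 + 2.96*p + 3.94
(3) = -44.748*g^3 - 2.3472*g^2 + 8.5312*g - 0.2048
(4) = -8*j^4 - 2*j^3 - 4*j^2 + 4*j + 14
(5) = d^5 - 16*d^4 + 82*d^3 - 124*d^2 - 83*d + 140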